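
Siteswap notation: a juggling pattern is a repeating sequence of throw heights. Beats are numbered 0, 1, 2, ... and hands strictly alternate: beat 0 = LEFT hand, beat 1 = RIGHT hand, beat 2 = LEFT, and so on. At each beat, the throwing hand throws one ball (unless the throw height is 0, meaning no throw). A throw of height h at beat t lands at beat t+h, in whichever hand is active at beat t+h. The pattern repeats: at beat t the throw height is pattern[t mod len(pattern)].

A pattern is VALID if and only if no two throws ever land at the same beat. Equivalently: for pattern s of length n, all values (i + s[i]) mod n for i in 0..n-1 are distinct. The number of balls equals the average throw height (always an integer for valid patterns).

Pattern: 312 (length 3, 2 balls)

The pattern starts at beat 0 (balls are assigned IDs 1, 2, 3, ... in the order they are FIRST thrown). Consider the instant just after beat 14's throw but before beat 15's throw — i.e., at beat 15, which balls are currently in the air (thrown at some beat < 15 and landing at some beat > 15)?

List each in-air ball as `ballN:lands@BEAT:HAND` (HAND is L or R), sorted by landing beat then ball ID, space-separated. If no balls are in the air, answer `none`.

Answer: ball2:lands@16:L

Derivation:
Beat 0 (L): throw ball1 h=3 -> lands@3:R; in-air after throw: [b1@3:R]
Beat 1 (R): throw ball2 h=1 -> lands@2:L; in-air after throw: [b2@2:L b1@3:R]
Beat 2 (L): throw ball2 h=2 -> lands@4:L; in-air after throw: [b1@3:R b2@4:L]
Beat 3 (R): throw ball1 h=3 -> lands@6:L; in-air after throw: [b2@4:L b1@6:L]
Beat 4 (L): throw ball2 h=1 -> lands@5:R; in-air after throw: [b2@5:R b1@6:L]
Beat 5 (R): throw ball2 h=2 -> lands@7:R; in-air after throw: [b1@6:L b2@7:R]
Beat 6 (L): throw ball1 h=3 -> lands@9:R; in-air after throw: [b2@7:R b1@9:R]
Beat 7 (R): throw ball2 h=1 -> lands@8:L; in-air after throw: [b2@8:L b1@9:R]
Beat 8 (L): throw ball2 h=2 -> lands@10:L; in-air after throw: [b1@9:R b2@10:L]
Beat 9 (R): throw ball1 h=3 -> lands@12:L; in-air after throw: [b2@10:L b1@12:L]
Beat 10 (L): throw ball2 h=1 -> lands@11:R; in-air after throw: [b2@11:R b1@12:L]
Beat 11 (R): throw ball2 h=2 -> lands@13:R; in-air after throw: [b1@12:L b2@13:R]
Beat 12 (L): throw ball1 h=3 -> lands@15:R; in-air after throw: [b2@13:R b1@15:R]
Beat 13 (R): throw ball2 h=1 -> lands@14:L; in-air after throw: [b2@14:L b1@15:R]
Beat 14 (L): throw ball2 h=2 -> lands@16:L; in-air after throw: [b1@15:R b2@16:L]
Beat 15 (R): throw ball1 h=3 -> lands@18:L; in-air after throw: [b2@16:L b1@18:L]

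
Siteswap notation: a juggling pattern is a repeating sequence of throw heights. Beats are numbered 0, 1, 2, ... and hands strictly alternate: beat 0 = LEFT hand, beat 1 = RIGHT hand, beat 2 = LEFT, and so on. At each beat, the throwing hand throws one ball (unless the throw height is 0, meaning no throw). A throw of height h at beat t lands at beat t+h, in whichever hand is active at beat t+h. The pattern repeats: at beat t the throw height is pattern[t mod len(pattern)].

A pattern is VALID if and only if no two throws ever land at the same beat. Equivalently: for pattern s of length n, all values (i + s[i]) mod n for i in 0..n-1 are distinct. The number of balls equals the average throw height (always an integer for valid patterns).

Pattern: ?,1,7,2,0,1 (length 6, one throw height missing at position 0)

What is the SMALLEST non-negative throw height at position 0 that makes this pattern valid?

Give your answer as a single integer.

Answer: 1

Derivation:
i=0: s[i]=? (unknown)
i=1: (1 + 1) mod 6 = 2
i=2: (2 + 7) mod 6 = 3
i=3: (3 + 2) mod 6 = 5
i=4: (4 + 0) mod 6 = 4
i=5: (5 + 1) mod 6 = 0
Known residues: [0, 2, 3, 4, 5]; need a permutation of 0..5, so missing residue r = 1
Need (0 + s) mod 6 = 1; smallest s = (1 - 0) mod 6 = 1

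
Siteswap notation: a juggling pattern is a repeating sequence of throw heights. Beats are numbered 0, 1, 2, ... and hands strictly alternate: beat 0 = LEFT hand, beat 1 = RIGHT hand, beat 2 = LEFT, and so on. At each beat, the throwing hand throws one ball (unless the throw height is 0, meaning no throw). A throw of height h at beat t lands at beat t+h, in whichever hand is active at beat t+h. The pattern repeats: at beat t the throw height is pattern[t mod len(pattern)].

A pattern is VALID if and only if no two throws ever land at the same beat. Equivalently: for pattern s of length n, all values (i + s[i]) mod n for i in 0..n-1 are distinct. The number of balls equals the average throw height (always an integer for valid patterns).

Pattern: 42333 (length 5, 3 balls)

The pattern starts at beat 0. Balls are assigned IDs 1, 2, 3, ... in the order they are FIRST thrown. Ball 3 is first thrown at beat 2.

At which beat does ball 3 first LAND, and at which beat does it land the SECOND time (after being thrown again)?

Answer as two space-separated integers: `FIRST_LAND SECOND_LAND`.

Answer: 5 9

Derivation:
Beat 0 (L): throw ball1 h=4 -> lands@4:L; in-air after throw: [b1@4:L]
Beat 1 (R): throw ball2 h=2 -> lands@3:R; in-air after throw: [b2@3:R b1@4:L]
Beat 2 (L): throw ball3 h=3 -> lands@5:R; in-air after throw: [b2@3:R b1@4:L b3@5:R]
Beat 3 (R): throw ball2 h=3 -> lands@6:L; in-air after throw: [b1@4:L b3@5:R b2@6:L]
Beat 4 (L): throw ball1 h=3 -> lands@7:R; in-air after throw: [b3@5:R b2@6:L b1@7:R]
Beat 5 (R): throw ball3 h=4 -> lands@9:R; in-air after throw: [b2@6:L b1@7:R b3@9:R]
Beat 6 (L): throw ball2 h=2 -> lands@8:L; in-air after throw: [b1@7:R b2@8:L b3@9:R]
Beat 7 (R): throw ball1 h=3 -> lands@10:L; in-air after throw: [b2@8:L b3@9:R b1@10:L]
Beat 8 (L): throw ball2 h=3 -> lands@11:R; in-air after throw: [b3@9:R b1@10:L b2@11:R]
Beat 9 (R): throw ball3 h=3 -> lands@12:L; in-air after throw: [b1@10:L b2@11:R b3@12:L]
Ball 3: thrown@2 h=3 -> first land @5; rethrown@5 h=4 -> second land @9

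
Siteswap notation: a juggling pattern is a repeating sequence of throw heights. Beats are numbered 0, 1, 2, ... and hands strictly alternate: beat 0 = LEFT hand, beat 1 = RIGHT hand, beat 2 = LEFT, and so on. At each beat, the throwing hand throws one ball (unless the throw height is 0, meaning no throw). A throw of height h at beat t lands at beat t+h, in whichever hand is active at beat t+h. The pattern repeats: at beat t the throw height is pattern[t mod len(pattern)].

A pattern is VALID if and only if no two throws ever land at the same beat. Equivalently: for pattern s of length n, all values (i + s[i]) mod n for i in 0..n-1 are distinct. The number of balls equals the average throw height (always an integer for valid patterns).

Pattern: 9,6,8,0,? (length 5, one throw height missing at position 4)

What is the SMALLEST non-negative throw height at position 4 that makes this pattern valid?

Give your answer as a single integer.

i=0: (0 + 9) mod 5 = 4
i=1: (1 + 6) mod 5 = 2
i=2: (2 + 8) mod 5 = 0
i=3: (3 + 0) mod 5 = 3
i=4: s[i]=? (unknown)
Known residues: [0, 2, 3, 4]; need a permutation of 0..4, so missing residue r = 1
Need (4 + s) mod 5 = 1; smallest s = (1 - 4) mod 5 = 2

Answer: 2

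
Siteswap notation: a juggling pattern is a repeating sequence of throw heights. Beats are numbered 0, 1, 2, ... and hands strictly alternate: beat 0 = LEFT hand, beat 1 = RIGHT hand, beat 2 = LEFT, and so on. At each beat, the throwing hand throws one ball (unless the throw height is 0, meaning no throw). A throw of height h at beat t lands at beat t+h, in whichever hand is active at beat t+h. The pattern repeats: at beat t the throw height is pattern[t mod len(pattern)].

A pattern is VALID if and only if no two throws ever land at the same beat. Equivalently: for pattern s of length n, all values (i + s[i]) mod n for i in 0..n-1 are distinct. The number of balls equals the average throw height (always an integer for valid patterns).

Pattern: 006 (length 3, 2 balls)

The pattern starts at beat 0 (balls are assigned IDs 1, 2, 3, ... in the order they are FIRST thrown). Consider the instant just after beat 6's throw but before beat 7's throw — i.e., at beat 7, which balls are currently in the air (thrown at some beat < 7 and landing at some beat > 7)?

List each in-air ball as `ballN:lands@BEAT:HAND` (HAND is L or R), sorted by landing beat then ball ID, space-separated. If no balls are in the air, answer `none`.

Beat 2 (L): throw ball1 h=6 -> lands@8:L; in-air after throw: [b1@8:L]
Beat 5 (R): throw ball2 h=6 -> lands@11:R; in-air after throw: [b1@8:L b2@11:R]

Answer: ball1:lands@8:L ball2:lands@11:R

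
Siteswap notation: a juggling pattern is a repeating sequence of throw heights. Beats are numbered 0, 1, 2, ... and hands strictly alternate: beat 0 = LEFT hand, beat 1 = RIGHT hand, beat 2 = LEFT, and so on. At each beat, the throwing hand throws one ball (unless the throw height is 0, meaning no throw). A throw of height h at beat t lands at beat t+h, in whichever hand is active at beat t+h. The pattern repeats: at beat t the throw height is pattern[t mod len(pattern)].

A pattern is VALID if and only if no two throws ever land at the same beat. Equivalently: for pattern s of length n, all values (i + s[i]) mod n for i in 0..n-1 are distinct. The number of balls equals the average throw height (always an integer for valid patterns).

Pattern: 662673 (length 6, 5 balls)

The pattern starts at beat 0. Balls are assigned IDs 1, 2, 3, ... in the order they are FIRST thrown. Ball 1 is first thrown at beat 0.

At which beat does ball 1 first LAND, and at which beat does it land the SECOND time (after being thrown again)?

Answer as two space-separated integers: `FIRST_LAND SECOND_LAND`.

Beat 0 (L): throw ball1 h=6 -> lands@6:L; in-air after throw: [b1@6:L]
Beat 1 (R): throw ball2 h=6 -> lands@7:R; in-air after throw: [b1@6:L b2@7:R]
Beat 2 (L): throw ball3 h=2 -> lands@4:L; in-air after throw: [b3@4:L b1@6:L b2@7:R]
Beat 3 (R): throw ball4 h=6 -> lands@9:R; in-air after throw: [b3@4:L b1@6:L b2@7:R b4@9:R]
Beat 4 (L): throw ball3 h=7 -> lands@11:R; in-air after throw: [b1@6:L b2@7:R b4@9:R b3@11:R]
Beat 5 (R): throw ball5 h=3 -> lands@8:L; in-air after throw: [b1@6:L b2@7:R b5@8:L b4@9:R b3@11:R]
Beat 6 (L): throw ball1 h=6 -> lands@12:L; in-air after throw: [b2@7:R b5@8:L b4@9:R b3@11:R b1@12:L]
Beat 7 (R): throw ball2 h=6 -> lands@13:R; in-air after throw: [b5@8:L b4@9:R b3@11:R b1@12:L b2@13:R]
Beat 8 (L): throw ball5 h=2 -> lands@10:L; in-air after throw: [b4@9:R b5@10:L b3@11:R b1@12:L b2@13:R]
Beat 9 (R): throw ball4 h=6 -> lands@15:R; in-air after throw: [b5@10:L b3@11:R b1@12:L b2@13:R b4@15:R]
Beat 10 (L): throw ball5 h=7 -> lands@17:R; in-air after throw: [b3@11:R b1@12:L b2@13:R b4@15:R b5@17:R]
Beat 11 (R): throw ball3 h=3 -> lands@14:L; in-air after throw: [b1@12:L b2@13:R b3@14:L b4@15:R b5@17:R]
Beat 12 (L): throw ball1 h=6 -> lands@18:L; in-air after throw: [b2@13:R b3@14:L b4@15:R b5@17:R b1@18:L]
Ball 1: thrown@0 h=6 -> first land @6; rethrown@6 h=6 -> second land @12

Answer: 6 12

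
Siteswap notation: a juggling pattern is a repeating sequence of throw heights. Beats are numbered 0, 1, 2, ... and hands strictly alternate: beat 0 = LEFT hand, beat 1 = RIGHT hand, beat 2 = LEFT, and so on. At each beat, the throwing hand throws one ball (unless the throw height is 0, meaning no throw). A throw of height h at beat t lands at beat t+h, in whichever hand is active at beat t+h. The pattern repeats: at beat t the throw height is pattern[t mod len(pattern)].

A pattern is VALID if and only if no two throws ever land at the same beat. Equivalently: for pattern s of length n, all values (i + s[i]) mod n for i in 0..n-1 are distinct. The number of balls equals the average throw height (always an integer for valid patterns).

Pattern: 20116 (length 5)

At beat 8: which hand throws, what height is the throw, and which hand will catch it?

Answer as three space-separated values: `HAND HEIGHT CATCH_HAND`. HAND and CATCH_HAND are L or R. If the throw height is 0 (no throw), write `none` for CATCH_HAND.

Beat 8: 8 mod 2 = 0, so hand = L
Throw height = pattern[8 mod 5] = pattern[3] = 1
Lands at beat 8+1=9, 9 mod 2 = 1, so catch hand = R

Answer: L 1 R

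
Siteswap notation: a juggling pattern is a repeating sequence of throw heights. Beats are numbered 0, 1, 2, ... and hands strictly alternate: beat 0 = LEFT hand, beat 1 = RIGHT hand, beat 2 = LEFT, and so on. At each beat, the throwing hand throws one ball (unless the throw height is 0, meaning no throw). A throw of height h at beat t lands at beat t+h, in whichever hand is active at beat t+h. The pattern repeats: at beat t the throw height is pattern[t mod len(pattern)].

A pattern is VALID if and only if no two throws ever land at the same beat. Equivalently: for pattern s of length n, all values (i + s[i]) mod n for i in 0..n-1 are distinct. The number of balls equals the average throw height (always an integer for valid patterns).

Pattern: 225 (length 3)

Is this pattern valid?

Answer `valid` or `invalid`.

i=0: (i + s[i]) mod n = (0 + 2) mod 3 = 2
i=1: (i + s[i]) mod n = (1 + 2) mod 3 = 0
i=2: (i + s[i]) mod n = (2 + 5) mod 3 = 1
Residues: [2, 0, 1], distinct: True

Answer: valid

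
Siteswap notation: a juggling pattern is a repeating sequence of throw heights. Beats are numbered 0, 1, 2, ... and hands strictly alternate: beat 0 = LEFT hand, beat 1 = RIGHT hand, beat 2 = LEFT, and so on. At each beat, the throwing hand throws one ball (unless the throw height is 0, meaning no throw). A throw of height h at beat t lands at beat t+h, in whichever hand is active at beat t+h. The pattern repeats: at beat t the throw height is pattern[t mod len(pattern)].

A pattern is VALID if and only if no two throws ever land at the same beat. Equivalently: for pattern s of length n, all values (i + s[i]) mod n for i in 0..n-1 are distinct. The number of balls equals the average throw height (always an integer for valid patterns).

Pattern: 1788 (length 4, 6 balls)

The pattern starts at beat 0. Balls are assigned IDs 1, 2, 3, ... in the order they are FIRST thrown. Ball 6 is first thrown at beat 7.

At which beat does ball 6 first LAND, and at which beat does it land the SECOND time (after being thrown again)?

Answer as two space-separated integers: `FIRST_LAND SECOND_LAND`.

Beat 0 (L): throw ball1 h=1 -> lands@1:R; in-air after throw: [b1@1:R]
Beat 1 (R): throw ball1 h=7 -> lands@8:L; in-air after throw: [b1@8:L]
Beat 2 (L): throw ball2 h=8 -> lands@10:L; in-air after throw: [b1@8:L b2@10:L]
Beat 3 (R): throw ball3 h=8 -> lands@11:R; in-air after throw: [b1@8:L b2@10:L b3@11:R]
Beat 4 (L): throw ball4 h=1 -> lands@5:R; in-air after throw: [b4@5:R b1@8:L b2@10:L b3@11:R]
Beat 5 (R): throw ball4 h=7 -> lands@12:L; in-air after throw: [b1@8:L b2@10:L b3@11:R b4@12:L]
Beat 6 (L): throw ball5 h=8 -> lands@14:L; in-air after throw: [b1@8:L b2@10:L b3@11:R b4@12:L b5@14:L]
Beat 7 (R): throw ball6 h=8 -> lands@15:R; in-air after throw: [b1@8:L b2@10:L b3@11:R b4@12:L b5@14:L b6@15:R]
Beat 8 (L): throw ball1 h=1 -> lands@9:R; in-air after throw: [b1@9:R b2@10:L b3@11:R b4@12:L b5@14:L b6@15:R]
Beat 9 (R): throw ball1 h=7 -> lands@16:L; in-air after throw: [b2@10:L b3@11:R b4@12:L b5@14:L b6@15:R b1@16:L]
Beat 10 (L): throw ball2 h=8 -> lands@18:L; in-air after throw: [b3@11:R b4@12:L b5@14:L b6@15:R b1@16:L b2@18:L]
Beat 11 (R): throw ball3 h=8 -> lands@19:R; in-air after throw: [b4@12:L b5@14:L b6@15:R b1@16:L b2@18:L b3@19:R]
Beat 12 (L): throw ball4 h=1 -> lands@13:R; in-air after throw: [b4@13:R b5@14:L b6@15:R b1@16:L b2@18:L b3@19:R]
Beat 13 (R): throw ball4 h=7 -> lands@20:L; in-air after throw: [b5@14:L b6@15:R b1@16:L b2@18:L b3@19:R b4@20:L]
Beat 14 (L): throw ball5 h=8 -> lands@22:L; in-air after throw: [b6@15:R b1@16:L b2@18:L b3@19:R b4@20:L b5@22:L]
Beat 15 (R): throw ball6 h=8 -> lands@23:R; in-air after throw: [b1@16:L b2@18:L b3@19:R b4@20:L b5@22:L b6@23:R]
Beat 16 (L): throw ball1 h=1 -> lands@17:R; in-air after throw: [b1@17:R b2@18:L b3@19:R b4@20:L b5@22:L b6@23:R]
Beat 17 (R): throw ball1 h=7 -> lands@24:L; in-air after throw: [b2@18:L b3@19:R b4@20:L b5@22:L b6@23:R b1@24:L]
Beat 18 (L): throw ball2 h=8 -> lands@26:L; in-air after throw: [b3@19:R b4@20:L b5@22:L b6@23:R b1@24:L b2@26:L]
Beat 19 (R): throw ball3 h=8 -> lands@27:R; in-air after throw: [b4@20:L b5@22:L b6@23:R b1@24:L b2@26:L b3@27:R]
Beat 20 (L): throw ball4 h=1 -> lands@21:R; in-air after throw: [b4@21:R b5@22:L b6@23:R b1@24:L b2@26:L b3@27:R]
Beat 21 (R): throw ball4 h=7 -> lands@28:L; in-air after throw: [b5@22:L b6@23:R b1@24:L b2@26:L b3@27:R b4@28:L]
Beat 22 (L): throw ball5 h=8 -> lands@30:L; in-air after throw: [b6@23:R b1@24:L b2@26:L b3@27:R b4@28:L b5@30:L]
Beat 23 (R): throw ball6 h=8 -> lands@31:R; in-air after throw: [b1@24:L b2@26:L b3@27:R b4@28:L b5@30:L b6@31:R]
Ball 6: thrown@7 h=8 -> first land @15; rethrown@15 h=8 -> second land @23

Answer: 15 23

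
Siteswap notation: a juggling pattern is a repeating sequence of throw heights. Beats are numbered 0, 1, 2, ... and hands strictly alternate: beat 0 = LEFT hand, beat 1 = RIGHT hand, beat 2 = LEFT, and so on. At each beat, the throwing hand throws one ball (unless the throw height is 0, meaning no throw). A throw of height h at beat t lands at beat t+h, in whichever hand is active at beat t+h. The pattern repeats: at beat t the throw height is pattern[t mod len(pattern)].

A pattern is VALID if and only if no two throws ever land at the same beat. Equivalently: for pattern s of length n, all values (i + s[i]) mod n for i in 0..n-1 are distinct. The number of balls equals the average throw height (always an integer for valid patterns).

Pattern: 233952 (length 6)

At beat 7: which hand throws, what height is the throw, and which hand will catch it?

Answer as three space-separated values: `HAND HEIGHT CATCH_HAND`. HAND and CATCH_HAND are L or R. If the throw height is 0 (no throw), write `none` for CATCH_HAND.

Beat 7: 7 mod 2 = 1, so hand = R
Throw height = pattern[7 mod 6] = pattern[1] = 3
Lands at beat 7+3=10, 10 mod 2 = 0, so catch hand = L

Answer: R 3 L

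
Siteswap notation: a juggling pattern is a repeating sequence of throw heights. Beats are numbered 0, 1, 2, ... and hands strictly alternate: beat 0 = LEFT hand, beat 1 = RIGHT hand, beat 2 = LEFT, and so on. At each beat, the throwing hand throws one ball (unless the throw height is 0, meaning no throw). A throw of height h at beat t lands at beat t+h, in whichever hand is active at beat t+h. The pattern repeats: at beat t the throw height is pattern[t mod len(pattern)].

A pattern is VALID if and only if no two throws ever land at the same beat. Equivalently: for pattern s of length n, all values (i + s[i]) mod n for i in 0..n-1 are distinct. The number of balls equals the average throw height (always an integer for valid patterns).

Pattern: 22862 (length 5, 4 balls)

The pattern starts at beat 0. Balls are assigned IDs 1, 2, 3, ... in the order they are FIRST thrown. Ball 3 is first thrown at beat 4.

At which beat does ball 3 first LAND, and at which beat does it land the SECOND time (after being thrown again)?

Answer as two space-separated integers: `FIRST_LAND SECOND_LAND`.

Answer: 6 8

Derivation:
Beat 0 (L): throw ball1 h=2 -> lands@2:L; in-air after throw: [b1@2:L]
Beat 1 (R): throw ball2 h=2 -> lands@3:R; in-air after throw: [b1@2:L b2@3:R]
Beat 2 (L): throw ball1 h=8 -> lands@10:L; in-air after throw: [b2@3:R b1@10:L]
Beat 3 (R): throw ball2 h=6 -> lands@9:R; in-air after throw: [b2@9:R b1@10:L]
Beat 4 (L): throw ball3 h=2 -> lands@6:L; in-air after throw: [b3@6:L b2@9:R b1@10:L]
Beat 5 (R): throw ball4 h=2 -> lands@7:R; in-air after throw: [b3@6:L b4@7:R b2@9:R b1@10:L]
Beat 6 (L): throw ball3 h=2 -> lands@8:L; in-air after throw: [b4@7:R b3@8:L b2@9:R b1@10:L]
Beat 7 (R): throw ball4 h=8 -> lands@15:R; in-air after throw: [b3@8:L b2@9:R b1@10:L b4@15:R]
Beat 8 (L): throw ball3 h=6 -> lands@14:L; in-air after throw: [b2@9:R b1@10:L b3@14:L b4@15:R]
Ball 3: thrown@4 h=2 -> first land @6; rethrown@6 h=2 -> second land @8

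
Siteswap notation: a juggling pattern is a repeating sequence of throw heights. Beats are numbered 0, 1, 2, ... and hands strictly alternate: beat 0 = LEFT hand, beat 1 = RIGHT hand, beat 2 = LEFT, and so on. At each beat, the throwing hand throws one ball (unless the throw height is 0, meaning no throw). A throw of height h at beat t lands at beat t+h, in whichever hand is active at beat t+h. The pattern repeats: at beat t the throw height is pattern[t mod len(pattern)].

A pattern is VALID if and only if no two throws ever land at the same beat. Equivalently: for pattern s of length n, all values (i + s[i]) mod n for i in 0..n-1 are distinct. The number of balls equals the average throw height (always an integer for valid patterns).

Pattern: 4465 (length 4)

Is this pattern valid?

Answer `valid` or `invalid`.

Answer: invalid

Derivation:
i=0: (i + s[i]) mod n = (0 + 4) mod 4 = 0
i=1: (i + s[i]) mod n = (1 + 4) mod 4 = 1
i=2: (i + s[i]) mod n = (2 + 6) mod 4 = 0
i=3: (i + s[i]) mod n = (3 + 5) mod 4 = 0
Residues: [0, 1, 0, 0], distinct: False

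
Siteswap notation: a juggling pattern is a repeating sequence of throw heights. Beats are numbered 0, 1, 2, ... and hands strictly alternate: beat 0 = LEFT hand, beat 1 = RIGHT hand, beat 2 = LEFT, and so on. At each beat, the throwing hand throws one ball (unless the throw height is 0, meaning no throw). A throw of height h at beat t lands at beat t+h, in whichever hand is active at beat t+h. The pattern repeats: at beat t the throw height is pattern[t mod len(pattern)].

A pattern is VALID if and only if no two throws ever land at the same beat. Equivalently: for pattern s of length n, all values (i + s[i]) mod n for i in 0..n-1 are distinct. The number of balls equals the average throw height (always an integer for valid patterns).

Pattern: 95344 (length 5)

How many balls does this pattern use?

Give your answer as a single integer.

Pattern = [9, 5, 3, 4, 4], length n = 5
  position 0: throw height = 9, running sum = 9
  position 1: throw height = 5, running sum = 14
  position 2: throw height = 3, running sum = 17
  position 3: throw height = 4, running sum = 21
  position 4: throw height = 4, running sum = 25
Total sum = 25; balls = sum / n = 25 / 5 = 5

Answer: 5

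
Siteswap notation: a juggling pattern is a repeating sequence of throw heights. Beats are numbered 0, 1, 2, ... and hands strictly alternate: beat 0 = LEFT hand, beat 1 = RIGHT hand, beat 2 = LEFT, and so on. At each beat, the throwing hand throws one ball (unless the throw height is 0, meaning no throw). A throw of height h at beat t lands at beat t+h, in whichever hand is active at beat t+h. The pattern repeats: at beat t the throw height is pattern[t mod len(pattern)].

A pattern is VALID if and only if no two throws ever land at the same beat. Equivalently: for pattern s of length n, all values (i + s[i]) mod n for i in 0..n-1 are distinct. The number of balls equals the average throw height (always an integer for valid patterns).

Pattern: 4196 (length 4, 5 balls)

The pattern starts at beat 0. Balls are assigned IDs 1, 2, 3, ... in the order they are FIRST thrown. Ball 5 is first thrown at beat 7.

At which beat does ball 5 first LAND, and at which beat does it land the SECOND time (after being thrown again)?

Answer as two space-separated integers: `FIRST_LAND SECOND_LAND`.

Answer: 13 14

Derivation:
Beat 0 (L): throw ball1 h=4 -> lands@4:L; in-air after throw: [b1@4:L]
Beat 1 (R): throw ball2 h=1 -> lands@2:L; in-air after throw: [b2@2:L b1@4:L]
Beat 2 (L): throw ball2 h=9 -> lands@11:R; in-air after throw: [b1@4:L b2@11:R]
Beat 3 (R): throw ball3 h=6 -> lands@9:R; in-air after throw: [b1@4:L b3@9:R b2@11:R]
Beat 4 (L): throw ball1 h=4 -> lands@8:L; in-air after throw: [b1@8:L b3@9:R b2@11:R]
Beat 5 (R): throw ball4 h=1 -> lands@6:L; in-air after throw: [b4@6:L b1@8:L b3@9:R b2@11:R]
Beat 6 (L): throw ball4 h=9 -> lands@15:R; in-air after throw: [b1@8:L b3@9:R b2@11:R b4@15:R]
Beat 7 (R): throw ball5 h=6 -> lands@13:R; in-air after throw: [b1@8:L b3@9:R b2@11:R b5@13:R b4@15:R]
Beat 8 (L): throw ball1 h=4 -> lands@12:L; in-air after throw: [b3@9:R b2@11:R b1@12:L b5@13:R b4@15:R]
Beat 9 (R): throw ball3 h=1 -> lands@10:L; in-air after throw: [b3@10:L b2@11:R b1@12:L b5@13:R b4@15:R]
Beat 10 (L): throw ball3 h=9 -> lands@19:R; in-air after throw: [b2@11:R b1@12:L b5@13:R b4@15:R b3@19:R]
Beat 11 (R): throw ball2 h=6 -> lands@17:R; in-air after throw: [b1@12:L b5@13:R b4@15:R b2@17:R b3@19:R]
Beat 12 (L): throw ball1 h=4 -> lands@16:L; in-air after throw: [b5@13:R b4@15:R b1@16:L b2@17:R b3@19:R]
Beat 13 (R): throw ball5 h=1 -> lands@14:L; in-air after throw: [b5@14:L b4@15:R b1@16:L b2@17:R b3@19:R]
Beat 14 (L): throw ball5 h=9 -> lands@23:R; in-air after throw: [b4@15:R b1@16:L b2@17:R b3@19:R b5@23:R]
Ball 5: thrown@7 h=6 -> first land @13; rethrown@13 h=1 -> second land @14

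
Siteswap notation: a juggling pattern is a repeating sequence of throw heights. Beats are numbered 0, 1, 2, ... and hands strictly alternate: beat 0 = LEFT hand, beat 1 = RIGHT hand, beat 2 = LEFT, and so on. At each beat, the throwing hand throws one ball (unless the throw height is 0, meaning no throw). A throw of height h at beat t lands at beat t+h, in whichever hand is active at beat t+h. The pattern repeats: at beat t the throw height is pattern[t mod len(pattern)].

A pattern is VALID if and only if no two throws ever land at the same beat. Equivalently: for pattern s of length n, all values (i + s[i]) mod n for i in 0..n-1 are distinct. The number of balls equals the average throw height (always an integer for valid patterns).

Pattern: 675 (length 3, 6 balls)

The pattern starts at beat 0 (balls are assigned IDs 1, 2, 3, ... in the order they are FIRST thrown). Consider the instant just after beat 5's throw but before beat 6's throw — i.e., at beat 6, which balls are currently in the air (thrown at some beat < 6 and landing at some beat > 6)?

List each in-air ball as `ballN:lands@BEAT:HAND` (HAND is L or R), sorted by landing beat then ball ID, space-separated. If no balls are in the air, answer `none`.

Beat 0 (L): throw ball1 h=6 -> lands@6:L; in-air after throw: [b1@6:L]
Beat 1 (R): throw ball2 h=7 -> lands@8:L; in-air after throw: [b1@6:L b2@8:L]
Beat 2 (L): throw ball3 h=5 -> lands@7:R; in-air after throw: [b1@6:L b3@7:R b2@8:L]
Beat 3 (R): throw ball4 h=6 -> lands@9:R; in-air after throw: [b1@6:L b3@7:R b2@8:L b4@9:R]
Beat 4 (L): throw ball5 h=7 -> lands@11:R; in-air after throw: [b1@6:L b3@7:R b2@8:L b4@9:R b5@11:R]
Beat 5 (R): throw ball6 h=5 -> lands@10:L; in-air after throw: [b1@6:L b3@7:R b2@8:L b4@9:R b6@10:L b5@11:R]
Beat 6 (L): throw ball1 h=6 -> lands@12:L; in-air after throw: [b3@7:R b2@8:L b4@9:R b6@10:L b5@11:R b1@12:L]

Answer: ball3:lands@7:R ball2:lands@8:L ball4:lands@9:R ball6:lands@10:L ball5:lands@11:R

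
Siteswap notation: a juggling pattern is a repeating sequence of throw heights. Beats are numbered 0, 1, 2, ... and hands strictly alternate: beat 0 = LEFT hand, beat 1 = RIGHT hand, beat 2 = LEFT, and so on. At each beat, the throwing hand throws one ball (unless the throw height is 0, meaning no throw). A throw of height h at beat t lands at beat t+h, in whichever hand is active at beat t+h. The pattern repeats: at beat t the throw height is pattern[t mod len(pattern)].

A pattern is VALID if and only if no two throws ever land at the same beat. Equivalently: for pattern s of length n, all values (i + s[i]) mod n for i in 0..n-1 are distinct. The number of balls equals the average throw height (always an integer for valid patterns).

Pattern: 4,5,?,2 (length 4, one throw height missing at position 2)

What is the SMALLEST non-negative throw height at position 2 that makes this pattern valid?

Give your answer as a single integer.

i=0: (0 + 4) mod 4 = 0
i=1: (1 + 5) mod 4 = 2
i=2: s[i]=? (unknown)
i=3: (3 + 2) mod 4 = 1
Known residues: [0, 1, 2]; need a permutation of 0..3, so missing residue r = 3
Need (2 + s) mod 4 = 3; smallest s = (3 - 2) mod 4 = 1

Answer: 1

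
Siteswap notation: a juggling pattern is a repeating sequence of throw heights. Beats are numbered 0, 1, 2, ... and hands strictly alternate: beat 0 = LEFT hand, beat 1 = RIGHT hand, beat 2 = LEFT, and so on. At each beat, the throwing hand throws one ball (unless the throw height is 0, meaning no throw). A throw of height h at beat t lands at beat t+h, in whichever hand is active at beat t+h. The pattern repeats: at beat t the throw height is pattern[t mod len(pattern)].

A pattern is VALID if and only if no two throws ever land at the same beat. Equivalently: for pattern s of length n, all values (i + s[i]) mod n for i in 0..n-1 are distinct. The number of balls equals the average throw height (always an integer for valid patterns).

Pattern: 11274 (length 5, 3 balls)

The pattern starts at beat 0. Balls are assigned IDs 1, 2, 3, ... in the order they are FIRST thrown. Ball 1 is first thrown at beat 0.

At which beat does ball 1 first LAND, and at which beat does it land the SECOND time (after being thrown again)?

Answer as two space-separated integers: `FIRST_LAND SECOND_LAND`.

Beat 0 (L): throw ball1 h=1 -> lands@1:R; in-air after throw: [b1@1:R]
Beat 1 (R): throw ball1 h=1 -> lands@2:L; in-air after throw: [b1@2:L]
Beat 2 (L): throw ball1 h=2 -> lands@4:L; in-air after throw: [b1@4:L]
Ball 1: thrown@0 h=1 -> first land @1; rethrown@1 h=1 -> second land @2

Answer: 1 2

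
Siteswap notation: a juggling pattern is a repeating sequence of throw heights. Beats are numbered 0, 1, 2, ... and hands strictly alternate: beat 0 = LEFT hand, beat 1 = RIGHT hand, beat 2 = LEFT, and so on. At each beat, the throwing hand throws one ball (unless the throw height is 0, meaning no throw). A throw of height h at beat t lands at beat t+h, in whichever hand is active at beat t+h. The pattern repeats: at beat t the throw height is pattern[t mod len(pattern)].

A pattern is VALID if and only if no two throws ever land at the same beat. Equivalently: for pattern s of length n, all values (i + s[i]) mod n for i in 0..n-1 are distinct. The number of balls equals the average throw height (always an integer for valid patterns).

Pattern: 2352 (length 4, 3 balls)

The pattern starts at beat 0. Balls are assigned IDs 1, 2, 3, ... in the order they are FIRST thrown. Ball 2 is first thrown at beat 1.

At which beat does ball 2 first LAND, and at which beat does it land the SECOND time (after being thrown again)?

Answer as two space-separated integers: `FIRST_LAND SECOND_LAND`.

Beat 0 (L): throw ball1 h=2 -> lands@2:L; in-air after throw: [b1@2:L]
Beat 1 (R): throw ball2 h=3 -> lands@4:L; in-air after throw: [b1@2:L b2@4:L]
Beat 2 (L): throw ball1 h=5 -> lands@7:R; in-air after throw: [b2@4:L b1@7:R]
Beat 3 (R): throw ball3 h=2 -> lands@5:R; in-air after throw: [b2@4:L b3@5:R b1@7:R]
Beat 4 (L): throw ball2 h=2 -> lands@6:L; in-air after throw: [b3@5:R b2@6:L b1@7:R]
Beat 5 (R): throw ball3 h=3 -> lands@8:L; in-air after throw: [b2@6:L b1@7:R b3@8:L]
Beat 6 (L): throw ball2 h=5 -> lands@11:R; in-air after throw: [b1@7:R b3@8:L b2@11:R]
Ball 2: thrown@1 h=3 -> first land @4; rethrown@4 h=2 -> second land @6

Answer: 4 6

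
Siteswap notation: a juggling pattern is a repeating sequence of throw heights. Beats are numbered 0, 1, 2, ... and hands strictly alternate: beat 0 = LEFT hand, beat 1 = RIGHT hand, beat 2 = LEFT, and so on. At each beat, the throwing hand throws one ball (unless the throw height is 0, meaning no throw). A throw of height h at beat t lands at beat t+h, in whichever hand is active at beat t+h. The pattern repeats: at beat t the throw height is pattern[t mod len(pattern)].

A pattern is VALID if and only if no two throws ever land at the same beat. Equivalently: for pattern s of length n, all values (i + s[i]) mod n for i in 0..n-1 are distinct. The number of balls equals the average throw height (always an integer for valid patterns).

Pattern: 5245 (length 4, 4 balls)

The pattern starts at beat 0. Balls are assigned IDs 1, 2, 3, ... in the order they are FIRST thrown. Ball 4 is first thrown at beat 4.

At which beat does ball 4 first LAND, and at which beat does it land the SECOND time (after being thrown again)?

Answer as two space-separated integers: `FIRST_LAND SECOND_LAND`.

Answer: 9 11

Derivation:
Beat 0 (L): throw ball1 h=5 -> lands@5:R; in-air after throw: [b1@5:R]
Beat 1 (R): throw ball2 h=2 -> lands@3:R; in-air after throw: [b2@3:R b1@5:R]
Beat 2 (L): throw ball3 h=4 -> lands@6:L; in-air after throw: [b2@3:R b1@5:R b3@6:L]
Beat 3 (R): throw ball2 h=5 -> lands@8:L; in-air after throw: [b1@5:R b3@6:L b2@8:L]
Beat 4 (L): throw ball4 h=5 -> lands@9:R; in-air after throw: [b1@5:R b3@6:L b2@8:L b4@9:R]
Beat 5 (R): throw ball1 h=2 -> lands@7:R; in-air after throw: [b3@6:L b1@7:R b2@8:L b4@9:R]
Beat 6 (L): throw ball3 h=4 -> lands@10:L; in-air after throw: [b1@7:R b2@8:L b4@9:R b3@10:L]
Beat 7 (R): throw ball1 h=5 -> lands@12:L; in-air after throw: [b2@8:L b4@9:R b3@10:L b1@12:L]
Beat 8 (L): throw ball2 h=5 -> lands@13:R; in-air after throw: [b4@9:R b3@10:L b1@12:L b2@13:R]
Beat 9 (R): throw ball4 h=2 -> lands@11:R; in-air after throw: [b3@10:L b4@11:R b1@12:L b2@13:R]
Beat 10 (L): throw ball3 h=4 -> lands@14:L; in-air after throw: [b4@11:R b1@12:L b2@13:R b3@14:L]
Beat 11 (R): throw ball4 h=5 -> lands@16:L; in-air after throw: [b1@12:L b2@13:R b3@14:L b4@16:L]
Ball 4: thrown@4 h=5 -> first land @9; rethrown@9 h=2 -> second land @11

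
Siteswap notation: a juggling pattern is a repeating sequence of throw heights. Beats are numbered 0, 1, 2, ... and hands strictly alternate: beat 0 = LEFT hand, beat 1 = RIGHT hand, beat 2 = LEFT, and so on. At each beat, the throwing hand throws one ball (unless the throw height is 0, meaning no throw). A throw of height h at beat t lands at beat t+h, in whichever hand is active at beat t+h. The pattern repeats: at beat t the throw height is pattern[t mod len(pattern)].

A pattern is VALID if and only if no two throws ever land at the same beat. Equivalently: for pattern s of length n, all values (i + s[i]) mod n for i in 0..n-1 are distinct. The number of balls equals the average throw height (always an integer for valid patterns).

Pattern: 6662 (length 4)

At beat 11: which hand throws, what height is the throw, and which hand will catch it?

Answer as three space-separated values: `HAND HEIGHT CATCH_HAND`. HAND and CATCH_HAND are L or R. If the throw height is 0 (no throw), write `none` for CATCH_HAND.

Beat 11: 11 mod 2 = 1, so hand = R
Throw height = pattern[11 mod 4] = pattern[3] = 2
Lands at beat 11+2=13, 13 mod 2 = 1, so catch hand = R

Answer: R 2 R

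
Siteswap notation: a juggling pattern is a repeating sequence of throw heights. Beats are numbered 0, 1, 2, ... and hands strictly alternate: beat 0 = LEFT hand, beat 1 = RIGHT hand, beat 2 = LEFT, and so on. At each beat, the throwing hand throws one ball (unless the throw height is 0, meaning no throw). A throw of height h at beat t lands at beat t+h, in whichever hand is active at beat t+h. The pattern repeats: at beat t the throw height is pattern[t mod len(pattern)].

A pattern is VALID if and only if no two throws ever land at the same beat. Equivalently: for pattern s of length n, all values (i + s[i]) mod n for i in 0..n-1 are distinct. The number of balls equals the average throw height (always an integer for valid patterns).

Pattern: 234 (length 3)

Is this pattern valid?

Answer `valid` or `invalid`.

Answer: valid

Derivation:
i=0: (i + s[i]) mod n = (0 + 2) mod 3 = 2
i=1: (i + s[i]) mod n = (1 + 3) mod 3 = 1
i=2: (i + s[i]) mod n = (2 + 4) mod 3 = 0
Residues: [2, 1, 0], distinct: True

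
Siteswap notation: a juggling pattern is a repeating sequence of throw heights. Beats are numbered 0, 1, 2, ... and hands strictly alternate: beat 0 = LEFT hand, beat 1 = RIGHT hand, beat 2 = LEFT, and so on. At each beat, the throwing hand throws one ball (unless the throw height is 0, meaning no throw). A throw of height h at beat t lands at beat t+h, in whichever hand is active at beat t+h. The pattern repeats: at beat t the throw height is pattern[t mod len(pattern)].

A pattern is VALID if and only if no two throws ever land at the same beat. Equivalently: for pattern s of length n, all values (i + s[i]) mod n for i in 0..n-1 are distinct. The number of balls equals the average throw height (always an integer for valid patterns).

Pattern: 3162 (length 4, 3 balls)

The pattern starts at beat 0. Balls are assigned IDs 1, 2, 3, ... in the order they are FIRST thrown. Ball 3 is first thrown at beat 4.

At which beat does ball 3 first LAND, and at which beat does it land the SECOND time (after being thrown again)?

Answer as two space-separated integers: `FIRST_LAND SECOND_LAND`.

Answer: 7 9

Derivation:
Beat 0 (L): throw ball1 h=3 -> lands@3:R; in-air after throw: [b1@3:R]
Beat 1 (R): throw ball2 h=1 -> lands@2:L; in-air after throw: [b2@2:L b1@3:R]
Beat 2 (L): throw ball2 h=6 -> lands@8:L; in-air after throw: [b1@3:R b2@8:L]
Beat 3 (R): throw ball1 h=2 -> lands@5:R; in-air after throw: [b1@5:R b2@8:L]
Beat 4 (L): throw ball3 h=3 -> lands@7:R; in-air after throw: [b1@5:R b3@7:R b2@8:L]
Beat 5 (R): throw ball1 h=1 -> lands@6:L; in-air after throw: [b1@6:L b3@7:R b2@8:L]
Beat 6 (L): throw ball1 h=6 -> lands@12:L; in-air after throw: [b3@7:R b2@8:L b1@12:L]
Beat 7 (R): throw ball3 h=2 -> lands@9:R; in-air after throw: [b2@8:L b3@9:R b1@12:L]
Beat 8 (L): throw ball2 h=3 -> lands@11:R; in-air after throw: [b3@9:R b2@11:R b1@12:L]
Beat 9 (R): throw ball3 h=1 -> lands@10:L; in-air after throw: [b3@10:L b2@11:R b1@12:L]
Ball 3: thrown@4 h=3 -> first land @7; rethrown@7 h=2 -> second land @9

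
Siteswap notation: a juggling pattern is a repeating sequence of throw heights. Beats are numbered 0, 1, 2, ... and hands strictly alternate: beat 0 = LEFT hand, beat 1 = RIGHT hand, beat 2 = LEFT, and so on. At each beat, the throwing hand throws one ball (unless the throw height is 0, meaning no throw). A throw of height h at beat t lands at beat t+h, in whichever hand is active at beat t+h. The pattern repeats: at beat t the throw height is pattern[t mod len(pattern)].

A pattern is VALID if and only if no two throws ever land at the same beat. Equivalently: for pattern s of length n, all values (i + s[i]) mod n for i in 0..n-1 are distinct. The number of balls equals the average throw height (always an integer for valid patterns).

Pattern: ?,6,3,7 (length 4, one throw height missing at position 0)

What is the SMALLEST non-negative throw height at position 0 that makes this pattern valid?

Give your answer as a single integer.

i=0: s[i]=? (unknown)
i=1: (1 + 6) mod 4 = 3
i=2: (2 + 3) mod 4 = 1
i=3: (3 + 7) mod 4 = 2
Known residues: [1, 2, 3]; need a permutation of 0..3, so missing residue r = 0
Need (0 + s) mod 4 = 0; smallest s = (0 - 0) mod 4 = 0

Answer: 0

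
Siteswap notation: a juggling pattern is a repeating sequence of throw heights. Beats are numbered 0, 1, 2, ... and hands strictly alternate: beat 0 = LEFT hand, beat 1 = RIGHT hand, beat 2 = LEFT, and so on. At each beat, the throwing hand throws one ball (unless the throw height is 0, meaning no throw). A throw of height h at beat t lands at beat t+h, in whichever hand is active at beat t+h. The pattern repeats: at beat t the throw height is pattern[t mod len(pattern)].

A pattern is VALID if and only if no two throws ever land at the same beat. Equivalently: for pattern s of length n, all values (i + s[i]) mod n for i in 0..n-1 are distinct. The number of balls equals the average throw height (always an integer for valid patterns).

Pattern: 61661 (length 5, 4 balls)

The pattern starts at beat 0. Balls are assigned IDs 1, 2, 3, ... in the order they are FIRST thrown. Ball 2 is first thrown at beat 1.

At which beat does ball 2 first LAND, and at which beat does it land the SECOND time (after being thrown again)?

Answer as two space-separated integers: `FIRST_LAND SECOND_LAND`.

Answer: 2 8

Derivation:
Beat 0 (L): throw ball1 h=6 -> lands@6:L; in-air after throw: [b1@6:L]
Beat 1 (R): throw ball2 h=1 -> lands@2:L; in-air after throw: [b2@2:L b1@6:L]
Beat 2 (L): throw ball2 h=6 -> lands@8:L; in-air after throw: [b1@6:L b2@8:L]
Beat 3 (R): throw ball3 h=6 -> lands@9:R; in-air after throw: [b1@6:L b2@8:L b3@9:R]
Beat 4 (L): throw ball4 h=1 -> lands@5:R; in-air after throw: [b4@5:R b1@6:L b2@8:L b3@9:R]
Beat 5 (R): throw ball4 h=6 -> lands@11:R; in-air after throw: [b1@6:L b2@8:L b3@9:R b4@11:R]
Beat 6 (L): throw ball1 h=1 -> lands@7:R; in-air after throw: [b1@7:R b2@8:L b3@9:R b4@11:R]
Beat 7 (R): throw ball1 h=6 -> lands@13:R; in-air after throw: [b2@8:L b3@9:R b4@11:R b1@13:R]
Beat 8 (L): throw ball2 h=6 -> lands@14:L; in-air after throw: [b3@9:R b4@11:R b1@13:R b2@14:L]
Ball 2: thrown@1 h=1 -> first land @2; rethrown@2 h=6 -> second land @8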